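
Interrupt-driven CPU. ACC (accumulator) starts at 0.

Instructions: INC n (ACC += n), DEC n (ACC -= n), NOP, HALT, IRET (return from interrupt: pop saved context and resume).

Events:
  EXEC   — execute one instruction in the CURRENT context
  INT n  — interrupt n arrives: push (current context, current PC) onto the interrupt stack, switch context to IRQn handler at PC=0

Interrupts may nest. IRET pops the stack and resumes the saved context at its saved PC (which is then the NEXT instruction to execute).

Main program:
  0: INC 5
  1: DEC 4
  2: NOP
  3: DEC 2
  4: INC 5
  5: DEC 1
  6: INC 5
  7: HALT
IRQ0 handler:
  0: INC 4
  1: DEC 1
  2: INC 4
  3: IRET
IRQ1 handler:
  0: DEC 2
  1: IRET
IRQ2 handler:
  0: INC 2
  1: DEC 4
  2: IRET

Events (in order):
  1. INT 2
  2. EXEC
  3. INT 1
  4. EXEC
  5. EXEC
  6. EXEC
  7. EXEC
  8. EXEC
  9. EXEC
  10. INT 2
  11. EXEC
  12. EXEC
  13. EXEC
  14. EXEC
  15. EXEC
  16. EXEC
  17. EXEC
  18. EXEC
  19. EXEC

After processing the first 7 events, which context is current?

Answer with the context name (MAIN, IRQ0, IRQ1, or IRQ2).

Event 1 (INT 2): INT 2 arrives: push (MAIN, PC=0), enter IRQ2 at PC=0 (depth now 1)
Event 2 (EXEC): [IRQ2] PC=0: INC 2 -> ACC=2
Event 3 (INT 1): INT 1 arrives: push (IRQ2, PC=1), enter IRQ1 at PC=0 (depth now 2)
Event 4 (EXEC): [IRQ1] PC=0: DEC 2 -> ACC=0
Event 5 (EXEC): [IRQ1] PC=1: IRET -> resume IRQ2 at PC=1 (depth now 1)
Event 6 (EXEC): [IRQ2] PC=1: DEC 4 -> ACC=-4
Event 7 (EXEC): [IRQ2] PC=2: IRET -> resume MAIN at PC=0 (depth now 0)

Answer: MAIN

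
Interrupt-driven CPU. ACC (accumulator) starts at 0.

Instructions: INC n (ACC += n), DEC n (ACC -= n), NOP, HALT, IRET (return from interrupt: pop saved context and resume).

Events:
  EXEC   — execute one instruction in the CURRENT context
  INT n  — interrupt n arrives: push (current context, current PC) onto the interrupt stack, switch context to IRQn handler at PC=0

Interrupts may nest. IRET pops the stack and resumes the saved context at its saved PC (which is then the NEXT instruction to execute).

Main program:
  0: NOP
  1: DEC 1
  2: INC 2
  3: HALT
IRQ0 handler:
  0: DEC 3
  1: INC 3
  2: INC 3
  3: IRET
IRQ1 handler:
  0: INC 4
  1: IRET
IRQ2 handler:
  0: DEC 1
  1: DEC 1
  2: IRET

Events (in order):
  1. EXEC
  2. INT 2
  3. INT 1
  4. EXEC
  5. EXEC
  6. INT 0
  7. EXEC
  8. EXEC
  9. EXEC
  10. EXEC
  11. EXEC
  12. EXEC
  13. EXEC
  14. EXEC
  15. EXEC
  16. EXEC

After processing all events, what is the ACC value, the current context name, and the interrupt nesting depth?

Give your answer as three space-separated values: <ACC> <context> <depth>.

Answer: 6 MAIN 0

Derivation:
Event 1 (EXEC): [MAIN] PC=0: NOP
Event 2 (INT 2): INT 2 arrives: push (MAIN, PC=1), enter IRQ2 at PC=0 (depth now 1)
Event 3 (INT 1): INT 1 arrives: push (IRQ2, PC=0), enter IRQ1 at PC=0 (depth now 2)
Event 4 (EXEC): [IRQ1] PC=0: INC 4 -> ACC=4
Event 5 (EXEC): [IRQ1] PC=1: IRET -> resume IRQ2 at PC=0 (depth now 1)
Event 6 (INT 0): INT 0 arrives: push (IRQ2, PC=0), enter IRQ0 at PC=0 (depth now 2)
Event 7 (EXEC): [IRQ0] PC=0: DEC 3 -> ACC=1
Event 8 (EXEC): [IRQ0] PC=1: INC 3 -> ACC=4
Event 9 (EXEC): [IRQ0] PC=2: INC 3 -> ACC=7
Event 10 (EXEC): [IRQ0] PC=3: IRET -> resume IRQ2 at PC=0 (depth now 1)
Event 11 (EXEC): [IRQ2] PC=0: DEC 1 -> ACC=6
Event 12 (EXEC): [IRQ2] PC=1: DEC 1 -> ACC=5
Event 13 (EXEC): [IRQ2] PC=2: IRET -> resume MAIN at PC=1 (depth now 0)
Event 14 (EXEC): [MAIN] PC=1: DEC 1 -> ACC=4
Event 15 (EXEC): [MAIN] PC=2: INC 2 -> ACC=6
Event 16 (EXEC): [MAIN] PC=3: HALT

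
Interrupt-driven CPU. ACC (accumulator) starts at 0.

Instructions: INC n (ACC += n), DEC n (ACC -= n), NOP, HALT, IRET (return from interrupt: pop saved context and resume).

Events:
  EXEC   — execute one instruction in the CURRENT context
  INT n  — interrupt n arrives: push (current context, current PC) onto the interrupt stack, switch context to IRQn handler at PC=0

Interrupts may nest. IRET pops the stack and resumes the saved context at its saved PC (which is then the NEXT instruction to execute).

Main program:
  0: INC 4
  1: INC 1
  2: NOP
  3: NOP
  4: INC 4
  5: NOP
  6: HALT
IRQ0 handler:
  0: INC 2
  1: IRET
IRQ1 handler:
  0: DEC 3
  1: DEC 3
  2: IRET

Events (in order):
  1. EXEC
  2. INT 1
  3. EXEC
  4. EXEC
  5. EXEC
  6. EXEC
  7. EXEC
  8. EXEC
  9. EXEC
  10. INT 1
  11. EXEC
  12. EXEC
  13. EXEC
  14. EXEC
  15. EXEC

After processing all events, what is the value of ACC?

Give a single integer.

Event 1 (EXEC): [MAIN] PC=0: INC 4 -> ACC=4
Event 2 (INT 1): INT 1 arrives: push (MAIN, PC=1), enter IRQ1 at PC=0 (depth now 1)
Event 3 (EXEC): [IRQ1] PC=0: DEC 3 -> ACC=1
Event 4 (EXEC): [IRQ1] PC=1: DEC 3 -> ACC=-2
Event 5 (EXEC): [IRQ1] PC=2: IRET -> resume MAIN at PC=1 (depth now 0)
Event 6 (EXEC): [MAIN] PC=1: INC 1 -> ACC=-1
Event 7 (EXEC): [MAIN] PC=2: NOP
Event 8 (EXEC): [MAIN] PC=3: NOP
Event 9 (EXEC): [MAIN] PC=4: INC 4 -> ACC=3
Event 10 (INT 1): INT 1 arrives: push (MAIN, PC=5), enter IRQ1 at PC=0 (depth now 1)
Event 11 (EXEC): [IRQ1] PC=0: DEC 3 -> ACC=0
Event 12 (EXEC): [IRQ1] PC=1: DEC 3 -> ACC=-3
Event 13 (EXEC): [IRQ1] PC=2: IRET -> resume MAIN at PC=5 (depth now 0)
Event 14 (EXEC): [MAIN] PC=5: NOP
Event 15 (EXEC): [MAIN] PC=6: HALT

Answer: -3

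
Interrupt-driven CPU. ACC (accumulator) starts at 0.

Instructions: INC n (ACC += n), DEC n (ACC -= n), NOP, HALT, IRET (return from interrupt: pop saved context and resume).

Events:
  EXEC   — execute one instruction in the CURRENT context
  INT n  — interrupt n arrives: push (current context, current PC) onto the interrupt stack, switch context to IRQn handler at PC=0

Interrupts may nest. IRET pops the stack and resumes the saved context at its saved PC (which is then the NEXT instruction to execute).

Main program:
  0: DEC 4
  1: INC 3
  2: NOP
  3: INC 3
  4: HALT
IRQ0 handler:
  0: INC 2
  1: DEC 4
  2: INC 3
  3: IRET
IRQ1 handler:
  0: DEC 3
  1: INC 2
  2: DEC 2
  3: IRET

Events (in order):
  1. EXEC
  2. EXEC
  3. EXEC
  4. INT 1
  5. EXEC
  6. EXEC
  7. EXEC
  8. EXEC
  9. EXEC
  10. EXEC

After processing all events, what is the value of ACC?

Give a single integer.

Event 1 (EXEC): [MAIN] PC=0: DEC 4 -> ACC=-4
Event 2 (EXEC): [MAIN] PC=1: INC 3 -> ACC=-1
Event 3 (EXEC): [MAIN] PC=2: NOP
Event 4 (INT 1): INT 1 arrives: push (MAIN, PC=3), enter IRQ1 at PC=0 (depth now 1)
Event 5 (EXEC): [IRQ1] PC=0: DEC 3 -> ACC=-4
Event 6 (EXEC): [IRQ1] PC=1: INC 2 -> ACC=-2
Event 7 (EXEC): [IRQ1] PC=2: DEC 2 -> ACC=-4
Event 8 (EXEC): [IRQ1] PC=3: IRET -> resume MAIN at PC=3 (depth now 0)
Event 9 (EXEC): [MAIN] PC=3: INC 3 -> ACC=-1
Event 10 (EXEC): [MAIN] PC=4: HALT

Answer: -1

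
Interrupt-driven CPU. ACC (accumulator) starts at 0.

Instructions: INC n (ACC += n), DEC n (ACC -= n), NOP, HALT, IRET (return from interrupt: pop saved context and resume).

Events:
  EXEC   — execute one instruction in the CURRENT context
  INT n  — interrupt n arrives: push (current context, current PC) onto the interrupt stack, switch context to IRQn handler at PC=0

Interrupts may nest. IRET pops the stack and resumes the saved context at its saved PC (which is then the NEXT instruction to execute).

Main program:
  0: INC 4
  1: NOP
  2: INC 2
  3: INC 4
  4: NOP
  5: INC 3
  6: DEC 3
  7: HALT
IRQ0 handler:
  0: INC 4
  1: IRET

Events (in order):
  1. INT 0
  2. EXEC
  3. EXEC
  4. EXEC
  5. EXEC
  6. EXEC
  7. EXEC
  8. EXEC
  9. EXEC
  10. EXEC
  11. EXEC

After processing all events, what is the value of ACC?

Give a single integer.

Event 1 (INT 0): INT 0 arrives: push (MAIN, PC=0), enter IRQ0 at PC=0 (depth now 1)
Event 2 (EXEC): [IRQ0] PC=0: INC 4 -> ACC=4
Event 3 (EXEC): [IRQ0] PC=1: IRET -> resume MAIN at PC=0 (depth now 0)
Event 4 (EXEC): [MAIN] PC=0: INC 4 -> ACC=8
Event 5 (EXEC): [MAIN] PC=1: NOP
Event 6 (EXEC): [MAIN] PC=2: INC 2 -> ACC=10
Event 7 (EXEC): [MAIN] PC=3: INC 4 -> ACC=14
Event 8 (EXEC): [MAIN] PC=4: NOP
Event 9 (EXEC): [MAIN] PC=5: INC 3 -> ACC=17
Event 10 (EXEC): [MAIN] PC=6: DEC 3 -> ACC=14
Event 11 (EXEC): [MAIN] PC=7: HALT

Answer: 14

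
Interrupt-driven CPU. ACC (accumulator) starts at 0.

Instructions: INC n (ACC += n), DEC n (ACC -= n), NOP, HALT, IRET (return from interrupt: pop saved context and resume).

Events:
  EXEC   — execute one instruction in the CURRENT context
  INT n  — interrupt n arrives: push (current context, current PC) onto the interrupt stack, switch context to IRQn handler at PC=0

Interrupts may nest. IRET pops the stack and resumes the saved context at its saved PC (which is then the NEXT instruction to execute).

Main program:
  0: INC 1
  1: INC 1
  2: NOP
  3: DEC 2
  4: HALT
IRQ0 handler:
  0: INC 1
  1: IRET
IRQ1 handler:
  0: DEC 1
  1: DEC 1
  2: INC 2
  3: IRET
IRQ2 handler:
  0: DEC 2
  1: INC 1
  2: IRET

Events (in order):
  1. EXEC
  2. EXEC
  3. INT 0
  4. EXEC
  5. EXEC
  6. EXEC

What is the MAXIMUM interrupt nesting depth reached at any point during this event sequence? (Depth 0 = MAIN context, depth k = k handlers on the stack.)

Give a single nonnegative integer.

Event 1 (EXEC): [MAIN] PC=0: INC 1 -> ACC=1 [depth=0]
Event 2 (EXEC): [MAIN] PC=1: INC 1 -> ACC=2 [depth=0]
Event 3 (INT 0): INT 0 arrives: push (MAIN, PC=2), enter IRQ0 at PC=0 (depth now 1) [depth=1]
Event 4 (EXEC): [IRQ0] PC=0: INC 1 -> ACC=3 [depth=1]
Event 5 (EXEC): [IRQ0] PC=1: IRET -> resume MAIN at PC=2 (depth now 0) [depth=0]
Event 6 (EXEC): [MAIN] PC=2: NOP [depth=0]
Max depth observed: 1

Answer: 1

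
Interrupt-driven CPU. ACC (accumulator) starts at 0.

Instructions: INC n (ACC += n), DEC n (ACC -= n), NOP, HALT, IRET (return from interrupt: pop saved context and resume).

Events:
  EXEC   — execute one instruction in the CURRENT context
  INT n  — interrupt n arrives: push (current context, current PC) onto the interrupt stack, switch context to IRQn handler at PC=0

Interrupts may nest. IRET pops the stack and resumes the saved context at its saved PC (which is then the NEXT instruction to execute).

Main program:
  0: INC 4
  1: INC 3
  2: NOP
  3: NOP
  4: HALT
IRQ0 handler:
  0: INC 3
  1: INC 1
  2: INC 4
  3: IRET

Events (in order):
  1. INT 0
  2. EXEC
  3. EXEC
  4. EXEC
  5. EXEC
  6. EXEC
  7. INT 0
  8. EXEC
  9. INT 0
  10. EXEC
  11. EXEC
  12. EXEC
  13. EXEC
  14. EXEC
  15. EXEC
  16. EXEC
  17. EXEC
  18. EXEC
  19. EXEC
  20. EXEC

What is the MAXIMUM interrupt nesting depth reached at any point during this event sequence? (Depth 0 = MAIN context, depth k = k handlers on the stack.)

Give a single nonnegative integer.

Event 1 (INT 0): INT 0 arrives: push (MAIN, PC=0), enter IRQ0 at PC=0 (depth now 1) [depth=1]
Event 2 (EXEC): [IRQ0] PC=0: INC 3 -> ACC=3 [depth=1]
Event 3 (EXEC): [IRQ0] PC=1: INC 1 -> ACC=4 [depth=1]
Event 4 (EXEC): [IRQ0] PC=2: INC 4 -> ACC=8 [depth=1]
Event 5 (EXEC): [IRQ0] PC=3: IRET -> resume MAIN at PC=0 (depth now 0) [depth=0]
Event 6 (EXEC): [MAIN] PC=0: INC 4 -> ACC=12 [depth=0]
Event 7 (INT 0): INT 0 arrives: push (MAIN, PC=1), enter IRQ0 at PC=0 (depth now 1) [depth=1]
Event 8 (EXEC): [IRQ0] PC=0: INC 3 -> ACC=15 [depth=1]
Event 9 (INT 0): INT 0 arrives: push (IRQ0, PC=1), enter IRQ0 at PC=0 (depth now 2) [depth=2]
Event 10 (EXEC): [IRQ0] PC=0: INC 3 -> ACC=18 [depth=2]
Event 11 (EXEC): [IRQ0] PC=1: INC 1 -> ACC=19 [depth=2]
Event 12 (EXEC): [IRQ0] PC=2: INC 4 -> ACC=23 [depth=2]
Event 13 (EXEC): [IRQ0] PC=3: IRET -> resume IRQ0 at PC=1 (depth now 1) [depth=1]
Event 14 (EXEC): [IRQ0] PC=1: INC 1 -> ACC=24 [depth=1]
Event 15 (EXEC): [IRQ0] PC=2: INC 4 -> ACC=28 [depth=1]
Event 16 (EXEC): [IRQ0] PC=3: IRET -> resume MAIN at PC=1 (depth now 0) [depth=0]
Event 17 (EXEC): [MAIN] PC=1: INC 3 -> ACC=31 [depth=0]
Event 18 (EXEC): [MAIN] PC=2: NOP [depth=0]
Event 19 (EXEC): [MAIN] PC=3: NOP [depth=0]
Event 20 (EXEC): [MAIN] PC=4: HALT [depth=0]
Max depth observed: 2

Answer: 2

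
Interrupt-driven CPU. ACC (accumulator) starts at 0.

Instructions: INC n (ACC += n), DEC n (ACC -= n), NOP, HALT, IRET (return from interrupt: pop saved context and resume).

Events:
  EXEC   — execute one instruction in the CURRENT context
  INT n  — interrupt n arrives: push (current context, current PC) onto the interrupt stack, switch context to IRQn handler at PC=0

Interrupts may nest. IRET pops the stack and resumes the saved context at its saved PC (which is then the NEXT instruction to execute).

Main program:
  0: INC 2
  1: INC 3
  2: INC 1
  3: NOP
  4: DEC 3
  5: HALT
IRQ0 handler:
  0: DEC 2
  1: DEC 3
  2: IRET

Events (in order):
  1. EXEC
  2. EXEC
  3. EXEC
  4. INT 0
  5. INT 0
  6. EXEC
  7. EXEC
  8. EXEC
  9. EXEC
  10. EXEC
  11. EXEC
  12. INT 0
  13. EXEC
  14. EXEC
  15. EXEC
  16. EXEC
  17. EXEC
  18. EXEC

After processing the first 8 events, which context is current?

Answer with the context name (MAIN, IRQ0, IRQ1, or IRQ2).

Event 1 (EXEC): [MAIN] PC=0: INC 2 -> ACC=2
Event 2 (EXEC): [MAIN] PC=1: INC 3 -> ACC=5
Event 3 (EXEC): [MAIN] PC=2: INC 1 -> ACC=6
Event 4 (INT 0): INT 0 arrives: push (MAIN, PC=3), enter IRQ0 at PC=0 (depth now 1)
Event 5 (INT 0): INT 0 arrives: push (IRQ0, PC=0), enter IRQ0 at PC=0 (depth now 2)
Event 6 (EXEC): [IRQ0] PC=0: DEC 2 -> ACC=4
Event 7 (EXEC): [IRQ0] PC=1: DEC 3 -> ACC=1
Event 8 (EXEC): [IRQ0] PC=2: IRET -> resume IRQ0 at PC=0 (depth now 1)

Answer: IRQ0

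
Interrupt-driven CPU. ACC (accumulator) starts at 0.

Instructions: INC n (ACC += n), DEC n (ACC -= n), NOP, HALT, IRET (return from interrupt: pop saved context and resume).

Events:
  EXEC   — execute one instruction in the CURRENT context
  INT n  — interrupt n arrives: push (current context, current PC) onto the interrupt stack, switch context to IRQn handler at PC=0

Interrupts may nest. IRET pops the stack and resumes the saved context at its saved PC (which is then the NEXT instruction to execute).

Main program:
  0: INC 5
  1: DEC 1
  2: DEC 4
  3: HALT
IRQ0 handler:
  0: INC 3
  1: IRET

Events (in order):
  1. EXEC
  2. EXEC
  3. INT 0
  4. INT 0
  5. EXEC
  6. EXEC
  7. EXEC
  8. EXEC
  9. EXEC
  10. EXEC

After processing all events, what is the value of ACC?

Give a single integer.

Event 1 (EXEC): [MAIN] PC=0: INC 5 -> ACC=5
Event 2 (EXEC): [MAIN] PC=1: DEC 1 -> ACC=4
Event 3 (INT 0): INT 0 arrives: push (MAIN, PC=2), enter IRQ0 at PC=0 (depth now 1)
Event 4 (INT 0): INT 0 arrives: push (IRQ0, PC=0), enter IRQ0 at PC=0 (depth now 2)
Event 5 (EXEC): [IRQ0] PC=0: INC 3 -> ACC=7
Event 6 (EXEC): [IRQ0] PC=1: IRET -> resume IRQ0 at PC=0 (depth now 1)
Event 7 (EXEC): [IRQ0] PC=0: INC 3 -> ACC=10
Event 8 (EXEC): [IRQ0] PC=1: IRET -> resume MAIN at PC=2 (depth now 0)
Event 9 (EXEC): [MAIN] PC=2: DEC 4 -> ACC=6
Event 10 (EXEC): [MAIN] PC=3: HALT

Answer: 6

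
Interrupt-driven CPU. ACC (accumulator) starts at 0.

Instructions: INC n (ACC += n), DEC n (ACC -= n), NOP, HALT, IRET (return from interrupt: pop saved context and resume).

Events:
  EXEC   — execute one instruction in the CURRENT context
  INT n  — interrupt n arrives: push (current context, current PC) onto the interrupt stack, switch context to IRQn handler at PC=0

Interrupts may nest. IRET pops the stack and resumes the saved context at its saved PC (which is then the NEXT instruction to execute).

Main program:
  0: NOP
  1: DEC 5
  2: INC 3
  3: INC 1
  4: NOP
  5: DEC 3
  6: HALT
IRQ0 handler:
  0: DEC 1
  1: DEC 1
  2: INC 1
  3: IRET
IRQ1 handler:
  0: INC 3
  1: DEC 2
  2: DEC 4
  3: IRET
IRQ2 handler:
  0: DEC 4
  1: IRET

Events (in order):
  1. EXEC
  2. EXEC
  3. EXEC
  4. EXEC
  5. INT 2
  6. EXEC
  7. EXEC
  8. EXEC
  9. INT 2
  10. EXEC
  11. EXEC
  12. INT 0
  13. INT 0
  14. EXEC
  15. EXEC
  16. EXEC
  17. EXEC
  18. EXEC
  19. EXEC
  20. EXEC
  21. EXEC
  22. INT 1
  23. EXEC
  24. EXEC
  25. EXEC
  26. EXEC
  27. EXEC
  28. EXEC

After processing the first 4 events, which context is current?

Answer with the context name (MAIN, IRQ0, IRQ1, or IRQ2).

Event 1 (EXEC): [MAIN] PC=0: NOP
Event 2 (EXEC): [MAIN] PC=1: DEC 5 -> ACC=-5
Event 3 (EXEC): [MAIN] PC=2: INC 3 -> ACC=-2
Event 4 (EXEC): [MAIN] PC=3: INC 1 -> ACC=-1

Answer: MAIN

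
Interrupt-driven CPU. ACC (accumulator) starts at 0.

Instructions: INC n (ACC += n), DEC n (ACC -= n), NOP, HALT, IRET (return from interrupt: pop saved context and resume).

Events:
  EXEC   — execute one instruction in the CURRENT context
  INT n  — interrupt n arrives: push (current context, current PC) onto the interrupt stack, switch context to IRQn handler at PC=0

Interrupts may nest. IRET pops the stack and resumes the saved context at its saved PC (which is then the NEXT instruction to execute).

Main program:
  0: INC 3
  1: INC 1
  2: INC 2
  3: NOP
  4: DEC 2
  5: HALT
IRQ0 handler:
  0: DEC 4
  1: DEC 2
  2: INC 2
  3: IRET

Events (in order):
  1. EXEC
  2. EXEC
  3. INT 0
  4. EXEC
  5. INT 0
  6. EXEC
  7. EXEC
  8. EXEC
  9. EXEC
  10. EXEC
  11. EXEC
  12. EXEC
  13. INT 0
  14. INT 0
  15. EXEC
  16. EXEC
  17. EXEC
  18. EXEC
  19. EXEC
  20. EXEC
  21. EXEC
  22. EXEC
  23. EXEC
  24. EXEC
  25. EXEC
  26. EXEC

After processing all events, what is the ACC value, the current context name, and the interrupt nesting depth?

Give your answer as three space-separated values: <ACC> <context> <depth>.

Answer: -12 MAIN 0

Derivation:
Event 1 (EXEC): [MAIN] PC=0: INC 3 -> ACC=3
Event 2 (EXEC): [MAIN] PC=1: INC 1 -> ACC=4
Event 3 (INT 0): INT 0 arrives: push (MAIN, PC=2), enter IRQ0 at PC=0 (depth now 1)
Event 4 (EXEC): [IRQ0] PC=0: DEC 4 -> ACC=0
Event 5 (INT 0): INT 0 arrives: push (IRQ0, PC=1), enter IRQ0 at PC=0 (depth now 2)
Event 6 (EXEC): [IRQ0] PC=0: DEC 4 -> ACC=-4
Event 7 (EXEC): [IRQ0] PC=1: DEC 2 -> ACC=-6
Event 8 (EXEC): [IRQ0] PC=2: INC 2 -> ACC=-4
Event 9 (EXEC): [IRQ0] PC=3: IRET -> resume IRQ0 at PC=1 (depth now 1)
Event 10 (EXEC): [IRQ0] PC=1: DEC 2 -> ACC=-6
Event 11 (EXEC): [IRQ0] PC=2: INC 2 -> ACC=-4
Event 12 (EXEC): [IRQ0] PC=3: IRET -> resume MAIN at PC=2 (depth now 0)
Event 13 (INT 0): INT 0 arrives: push (MAIN, PC=2), enter IRQ0 at PC=0 (depth now 1)
Event 14 (INT 0): INT 0 arrives: push (IRQ0, PC=0), enter IRQ0 at PC=0 (depth now 2)
Event 15 (EXEC): [IRQ0] PC=0: DEC 4 -> ACC=-8
Event 16 (EXEC): [IRQ0] PC=1: DEC 2 -> ACC=-10
Event 17 (EXEC): [IRQ0] PC=2: INC 2 -> ACC=-8
Event 18 (EXEC): [IRQ0] PC=3: IRET -> resume IRQ0 at PC=0 (depth now 1)
Event 19 (EXEC): [IRQ0] PC=0: DEC 4 -> ACC=-12
Event 20 (EXEC): [IRQ0] PC=1: DEC 2 -> ACC=-14
Event 21 (EXEC): [IRQ0] PC=2: INC 2 -> ACC=-12
Event 22 (EXEC): [IRQ0] PC=3: IRET -> resume MAIN at PC=2 (depth now 0)
Event 23 (EXEC): [MAIN] PC=2: INC 2 -> ACC=-10
Event 24 (EXEC): [MAIN] PC=3: NOP
Event 25 (EXEC): [MAIN] PC=4: DEC 2 -> ACC=-12
Event 26 (EXEC): [MAIN] PC=5: HALT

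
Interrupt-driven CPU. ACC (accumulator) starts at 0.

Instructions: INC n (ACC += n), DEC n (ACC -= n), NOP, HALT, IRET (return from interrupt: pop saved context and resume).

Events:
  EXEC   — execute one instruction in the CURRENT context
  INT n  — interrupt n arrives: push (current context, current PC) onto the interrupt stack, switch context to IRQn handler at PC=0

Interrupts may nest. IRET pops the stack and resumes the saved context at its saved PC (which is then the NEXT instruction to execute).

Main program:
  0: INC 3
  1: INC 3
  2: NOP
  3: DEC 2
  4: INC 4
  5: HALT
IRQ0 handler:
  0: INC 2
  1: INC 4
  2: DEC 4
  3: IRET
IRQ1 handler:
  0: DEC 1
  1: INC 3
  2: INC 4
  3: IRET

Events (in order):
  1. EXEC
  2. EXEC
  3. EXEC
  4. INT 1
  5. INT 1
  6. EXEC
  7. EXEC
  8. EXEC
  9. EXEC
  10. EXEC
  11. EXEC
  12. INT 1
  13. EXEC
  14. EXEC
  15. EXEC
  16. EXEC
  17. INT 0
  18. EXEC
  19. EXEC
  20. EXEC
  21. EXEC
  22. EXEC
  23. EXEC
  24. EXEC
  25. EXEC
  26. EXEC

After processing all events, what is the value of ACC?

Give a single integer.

Answer: 28

Derivation:
Event 1 (EXEC): [MAIN] PC=0: INC 3 -> ACC=3
Event 2 (EXEC): [MAIN] PC=1: INC 3 -> ACC=6
Event 3 (EXEC): [MAIN] PC=2: NOP
Event 4 (INT 1): INT 1 arrives: push (MAIN, PC=3), enter IRQ1 at PC=0 (depth now 1)
Event 5 (INT 1): INT 1 arrives: push (IRQ1, PC=0), enter IRQ1 at PC=0 (depth now 2)
Event 6 (EXEC): [IRQ1] PC=0: DEC 1 -> ACC=5
Event 7 (EXEC): [IRQ1] PC=1: INC 3 -> ACC=8
Event 8 (EXEC): [IRQ1] PC=2: INC 4 -> ACC=12
Event 9 (EXEC): [IRQ1] PC=3: IRET -> resume IRQ1 at PC=0 (depth now 1)
Event 10 (EXEC): [IRQ1] PC=0: DEC 1 -> ACC=11
Event 11 (EXEC): [IRQ1] PC=1: INC 3 -> ACC=14
Event 12 (INT 1): INT 1 arrives: push (IRQ1, PC=2), enter IRQ1 at PC=0 (depth now 2)
Event 13 (EXEC): [IRQ1] PC=0: DEC 1 -> ACC=13
Event 14 (EXEC): [IRQ1] PC=1: INC 3 -> ACC=16
Event 15 (EXEC): [IRQ1] PC=2: INC 4 -> ACC=20
Event 16 (EXEC): [IRQ1] PC=3: IRET -> resume IRQ1 at PC=2 (depth now 1)
Event 17 (INT 0): INT 0 arrives: push (IRQ1, PC=2), enter IRQ0 at PC=0 (depth now 2)
Event 18 (EXEC): [IRQ0] PC=0: INC 2 -> ACC=22
Event 19 (EXEC): [IRQ0] PC=1: INC 4 -> ACC=26
Event 20 (EXEC): [IRQ0] PC=2: DEC 4 -> ACC=22
Event 21 (EXEC): [IRQ0] PC=3: IRET -> resume IRQ1 at PC=2 (depth now 1)
Event 22 (EXEC): [IRQ1] PC=2: INC 4 -> ACC=26
Event 23 (EXEC): [IRQ1] PC=3: IRET -> resume MAIN at PC=3 (depth now 0)
Event 24 (EXEC): [MAIN] PC=3: DEC 2 -> ACC=24
Event 25 (EXEC): [MAIN] PC=4: INC 4 -> ACC=28
Event 26 (EXEC): [MAIN] PC=5: HALT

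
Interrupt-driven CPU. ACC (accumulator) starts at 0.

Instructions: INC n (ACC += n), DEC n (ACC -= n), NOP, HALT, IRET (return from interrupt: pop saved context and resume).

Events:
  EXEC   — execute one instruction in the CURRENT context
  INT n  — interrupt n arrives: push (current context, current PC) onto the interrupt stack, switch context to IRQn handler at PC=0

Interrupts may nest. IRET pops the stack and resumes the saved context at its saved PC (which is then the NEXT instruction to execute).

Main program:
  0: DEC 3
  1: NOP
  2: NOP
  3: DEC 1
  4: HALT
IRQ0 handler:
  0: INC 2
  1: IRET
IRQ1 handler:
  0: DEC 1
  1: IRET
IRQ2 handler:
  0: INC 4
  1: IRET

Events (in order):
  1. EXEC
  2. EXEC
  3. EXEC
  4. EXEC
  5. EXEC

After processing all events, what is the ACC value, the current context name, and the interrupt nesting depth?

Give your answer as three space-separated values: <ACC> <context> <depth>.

Answer: -4 MAIN 0

Derivation:
Event 1 (EXEC): [MAIN] PC=0: DEC 3 -> ACC=-3
Event 2 (EXEC): [MAIN] PC=1: NOP
Event 3 (EXEC): [MAIN] PC=2: NOP
Event 4 (EXEC): [MAIN] PC=3: DEC 1 -> ACC=-4
Event 5 (EXEC): [MAIN] PC=4: HALT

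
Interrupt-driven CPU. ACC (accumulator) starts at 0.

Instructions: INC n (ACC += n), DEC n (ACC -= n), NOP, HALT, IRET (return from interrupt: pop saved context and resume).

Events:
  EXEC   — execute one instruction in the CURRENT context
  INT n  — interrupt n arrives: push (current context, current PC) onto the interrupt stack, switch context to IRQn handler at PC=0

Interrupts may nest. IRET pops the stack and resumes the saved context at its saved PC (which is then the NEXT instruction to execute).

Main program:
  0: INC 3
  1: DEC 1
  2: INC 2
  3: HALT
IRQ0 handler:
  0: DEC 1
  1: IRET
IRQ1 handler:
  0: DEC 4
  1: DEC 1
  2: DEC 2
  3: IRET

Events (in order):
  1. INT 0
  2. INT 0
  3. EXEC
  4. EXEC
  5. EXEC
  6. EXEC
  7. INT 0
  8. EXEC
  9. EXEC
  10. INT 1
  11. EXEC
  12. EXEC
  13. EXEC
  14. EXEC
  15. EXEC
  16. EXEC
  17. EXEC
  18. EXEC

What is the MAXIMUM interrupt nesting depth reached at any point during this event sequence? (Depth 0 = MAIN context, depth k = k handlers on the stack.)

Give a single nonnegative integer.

Answer: 2

Derivation:
Event 1 (INT 0): INT 0 arrives: push (MAIN, PC=0), enter IRQ0 at PC=0 (depth now 1) [depth=1]
Event 2 (INT 0): INT 0 arrives: push (IRQ0, PC=0), enter IRQ0 at PC=0 (depth now 2) [depth=2]
Event 3 (EXEC): [IRQ0] PC=0: DEC 1 -> ACC=-1 [depth=2]
Event 4 (EXEC): [IRQ0] PC=1: IRET -> resume IRQ0 at PC=0 (depth now 1) [depth=1]
Event 5 (EXEC): [IRQ0] PC=0: DEC 1 -> ACC=-2 [depth=1]
Event 6 (EXEC): [IRQ0] PC=1: IRET -> resume MAIN at PC=0 (depth now 0) [depth=0]
Event 7 (INT 0): INT 0 arrives: push (MAIN, PC=0), enter IRQ0 at PC=0 (depth now 1) [depth=1]
Event 8 (EXEC): [IRQ0] PC=0: DEC 1 -> ACC=-3 [depth=1]
Event 9 (EXEC): [IRQ0] PC=1: IRET -> resume MAIN at PC=0 (depth now 0) [depth=0]
Event 10 (INT 1): INT 1 arrives: push (MAIN, PC=0), enter IRQ1 at PC=0 (depth now 1) [depth=1]
Event 11 (EXEC): [IRQ1] PC=0: DEC 4 -> ACC=-7 [depth=1]
Event 12 (EXEC): [IRQ1] PC=1: DEC 1 -> ACC=-8 [depth=1]
Event 13 (EXEC): [IRQ1] PC=2: DEC 2 -> ACC=-10 [depth=1]
Event 14 (EXEC): [IRQ1] PC=3: IRET -> resume MAIN at PC=0 (depth now 0) [depth=0]
Event 15 (EXEC): [MAIN] PC=0: INC 3 -> ACC=-7 [depth=0]
Event 16 (EXEC): [MAIN] PC=1: DEC 1 -> ACC=-8 [depth=0]
Event 17 (EXEC): [MAIN] PC=2: INC 2 -> ACC=-6 [depth=0]
Event 18 (EXEC): [MAIN] PC=3: HALT [depth=0]
Max depth observed: 2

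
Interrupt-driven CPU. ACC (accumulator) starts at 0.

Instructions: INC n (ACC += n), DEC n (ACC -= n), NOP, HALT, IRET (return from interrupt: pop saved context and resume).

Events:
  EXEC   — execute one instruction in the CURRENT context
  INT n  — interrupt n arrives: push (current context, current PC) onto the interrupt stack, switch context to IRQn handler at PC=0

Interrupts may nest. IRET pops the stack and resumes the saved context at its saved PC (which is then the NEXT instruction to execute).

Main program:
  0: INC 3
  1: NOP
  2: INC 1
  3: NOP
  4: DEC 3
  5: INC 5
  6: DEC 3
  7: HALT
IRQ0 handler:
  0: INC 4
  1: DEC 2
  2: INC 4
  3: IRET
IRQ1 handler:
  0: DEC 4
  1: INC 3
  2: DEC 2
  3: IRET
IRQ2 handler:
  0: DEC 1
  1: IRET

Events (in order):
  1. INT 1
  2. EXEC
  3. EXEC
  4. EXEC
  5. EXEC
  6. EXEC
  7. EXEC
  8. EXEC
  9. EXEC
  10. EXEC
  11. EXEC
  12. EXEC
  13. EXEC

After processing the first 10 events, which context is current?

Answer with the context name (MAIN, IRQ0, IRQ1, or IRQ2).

Event 1 (INT 1): INT 1 arrives: push (MAIN, PC=0), enter IRQ1 at PC=0 (depth now 1)
Event 2 (EXEC): [IRQ1] PC=0: DEC 4 -> ACC=-4
Event 3 (EXEC): [IRQ1] PC=1: INC 3 -> ACC=-1
Event 4 (EXEC): [IRQ1] PC=2: DEC 2 -> ACC=-3
Event 5 (EXEC): [IRQ1] PC=3: IRET -> resume MAIN at PC=0 (depth now 0)
Event 6 (EXEC): [MAIN] PC=0: INC 3 -> ACC=0
Event 7 (EXEC): [MAIN] PC=1: NOP
Event 8 (EXEC): [MAIN] PC=2: INC 1 -> ACC=1
Event 9 (EXEC): [MAIN] PC=3: NOP
Event 10 (EXEC): [MAIN] PC=4: DEC 3 -> ACC=-2

Answer: MAIN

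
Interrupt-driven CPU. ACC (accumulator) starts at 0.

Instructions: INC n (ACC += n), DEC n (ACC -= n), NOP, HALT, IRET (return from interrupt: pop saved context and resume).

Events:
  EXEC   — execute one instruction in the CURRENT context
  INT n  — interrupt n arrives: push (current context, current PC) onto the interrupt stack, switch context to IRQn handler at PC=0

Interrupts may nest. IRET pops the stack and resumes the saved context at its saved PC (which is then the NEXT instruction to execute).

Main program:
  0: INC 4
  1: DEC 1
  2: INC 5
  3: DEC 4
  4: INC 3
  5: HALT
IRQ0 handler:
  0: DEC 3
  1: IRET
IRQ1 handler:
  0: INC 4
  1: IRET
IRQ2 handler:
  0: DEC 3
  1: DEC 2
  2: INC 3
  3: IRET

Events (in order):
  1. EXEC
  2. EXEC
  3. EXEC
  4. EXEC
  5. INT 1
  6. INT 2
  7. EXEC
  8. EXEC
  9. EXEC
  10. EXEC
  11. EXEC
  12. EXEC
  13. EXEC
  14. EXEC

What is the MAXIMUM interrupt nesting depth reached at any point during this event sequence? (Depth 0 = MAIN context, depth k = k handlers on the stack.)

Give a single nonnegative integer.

Event 1 (EXEC): [MAIN] PC=0: INC 4 -> ACC=4 [depth=0]
Event 2 (EXEC): [MAIN] PC=1: DEC 1 -> ACC=3 [depth=0]
Event 3 (EXEC): [MAIN] PC=2: INC 5 -> ACC=8 [depth=0]
Event 4 (EXEC): [MAIN] PC=3: DEC 4 -> ACC=4 [depth=0]
Event 5 (INT 1): INT 1 arrives: push (MAIN, PC=4), enter IRQ1 at PC=0 (depth now 1) [depth=1]
Event 6 (INT 2): INT 2 arrives: push (IRQ1, PC=0), enter IRQ2 at PC=0 (depth now 2) [depth=2]
Event 7 (EXEC): [IRQ2] PC=0: DEC 3 -> ACC=1 [depth=2]
Event 8 (EXEC): [IRQ2] PC=1: DEC 2 -> ACC=-1 [depth=2]
Event 9 (EXEC): [IRQ2] PC=2: INC 3 -> ACC=2 [depth=2]
Event 10 (EXEC): [IRQ2] PC=3: IRET -> resume IRQ1 at PC=0 (depth now 1) [depth=1]
Event 11 (EXEC): [IRQ1] PC=0: INC 4 -> ACC=6 [depth=1]
Event 12 (EXEC): [IRQ1] PC=1: IRET -> resume MAIN at PC=4 (depth now 0) [depth=0]
Event 13 (EXEC): [MAIN] PC=4: INC 3 -> ACC=9 [depth=0]
Event 14 (EXEC): [MAIN] PC=5: HALT [depth=0]
Max depth observed: 2

Answer: 2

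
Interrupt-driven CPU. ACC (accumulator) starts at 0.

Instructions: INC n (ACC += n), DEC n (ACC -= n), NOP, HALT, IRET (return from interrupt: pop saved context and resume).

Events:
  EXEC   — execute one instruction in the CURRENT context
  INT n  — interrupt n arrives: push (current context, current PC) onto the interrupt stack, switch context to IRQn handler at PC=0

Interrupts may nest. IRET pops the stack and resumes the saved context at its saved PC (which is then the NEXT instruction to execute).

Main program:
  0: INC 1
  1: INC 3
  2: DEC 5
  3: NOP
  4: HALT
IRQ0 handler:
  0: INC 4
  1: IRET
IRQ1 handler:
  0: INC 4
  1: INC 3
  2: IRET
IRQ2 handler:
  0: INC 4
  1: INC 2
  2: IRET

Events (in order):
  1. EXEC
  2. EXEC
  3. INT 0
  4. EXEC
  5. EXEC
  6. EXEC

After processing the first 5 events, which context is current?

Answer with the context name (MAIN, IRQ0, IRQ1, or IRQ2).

Answer: MAIN

Derivation:
Event 1 (EXEC): [MAIN] PC=0: INC 1 -> ACC=1
Event 2 (EXEC): [MAIN] PC=1: INC 3 -> ACC=4
Event 3 (INT 0): INT 0 arrives: push (MAIN, PC=2), enter IRQ0 at PC=0 (depth now 1)
Event 4 (EXEC): [IRQ0] PC=0: INC 4 -> ACC=8
Event 5 (EXEC): [IRQ0] PC=1: IRET -> resume MAIN at PC=2 (depth now 0)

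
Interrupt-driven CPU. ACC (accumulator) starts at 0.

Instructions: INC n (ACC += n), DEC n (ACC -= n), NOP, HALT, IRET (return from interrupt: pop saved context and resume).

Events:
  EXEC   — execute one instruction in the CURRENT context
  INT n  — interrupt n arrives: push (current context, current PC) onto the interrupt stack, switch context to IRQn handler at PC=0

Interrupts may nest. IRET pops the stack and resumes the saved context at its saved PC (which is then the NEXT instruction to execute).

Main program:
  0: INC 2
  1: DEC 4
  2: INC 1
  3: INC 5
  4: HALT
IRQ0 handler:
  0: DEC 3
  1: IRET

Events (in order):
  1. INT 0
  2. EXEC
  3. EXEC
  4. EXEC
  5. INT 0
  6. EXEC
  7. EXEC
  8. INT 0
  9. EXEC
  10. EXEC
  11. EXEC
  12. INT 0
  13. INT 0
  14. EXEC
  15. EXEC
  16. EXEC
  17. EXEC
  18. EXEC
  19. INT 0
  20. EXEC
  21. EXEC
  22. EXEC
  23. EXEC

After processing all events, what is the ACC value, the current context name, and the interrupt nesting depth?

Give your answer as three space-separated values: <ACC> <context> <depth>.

Answer: -14 MAIN 0

Derivation:
Event 1 (INT 0): INT 0 arrives: push (MAIN, PC=0), enter IRQ0 at PC=0 (depth now 1)
Event 2 (EXEC): [IRQ0] PC=0: DEC 3 -> ACC=-3
Event 3 (EXEC): [IRQ0] PC=1: IRET -> resume MAIN at PC=0 (depth now 0)
Event 4 (EXEC): [MAIN] PC=0: INC 2 -> ACC=-1
Event 5 (INT 0): INT 0 arrives: push (MAIN, PC=1), enter IRQ0 at PC=0 (depth now 1)
Event 6 (EXEC): [IRQ0] PC=0: DEC 3 -> ACC=-4
Event 7 (EXEC): [IRQ0] PC=1: IRET -> resume MAIN at PC=1 (depth now 0)
Event 8 (INT 0): INT 0 arrives: push (MAIN, PC=1), enter IRQ0 at PC=0 (depth now 1)
Event 9 (EXEC): [IRQ0] PC=0: DEC 3 -> ACC=-7
Event 10 (EXEC): [IRQ0] PC=1: IRET -> resume MAIN at PC=1 (depth now 0)
Event 11 (EXEC): [MAIN] PC=1: DEC 4 -> ACC=-11
Event 12 (INT 0): INT 0 arrives: push (MAIN, PC=2), enter IRQ0 at PC=0 (depth now 1)
Event 13 (INT 0): INT 0 arrives: push (IRQ0, PC=0), enter IRQ0 at PC=0 (depth now 2)
Event 14 (EXEC): [IRQ0] PC=0: DEC 3 -> ACC=-14
Event 15 (EXEC): [IRQ0] PC=1: IRET -> resume IRQ0 at PC=0 (depth now 1)
Event 16 (EXEC): [IRQ0] PC=0: DEC 3 -> ACC=-17
Event 17 (EXEC): [IRQ0] PC=1: IRET -> resume MAIN at PC=2 (depth now 0)
Event 18 (EXEC): [MAIN] PC=2: INC 1 -> ACC=-16
Event 19 (INT 0): INT 0 arrives: push (MAIN, PC=3), enter IRQ0 at PC=0 (depth now 1)
Event 20 (EXEC): [IRQ0] PC=0: DEC 3 -> ACC=-19
Event 21 (EXEC): [IRQ0] PC=1: IRET -> resume MAIN at PC=3 (depth now 0)
Event 22 (EXEC): [MAIN] PC=3: INC 5 -> ACC=-14
Event 23 (EXEC): [MAIN] PC=4: HALT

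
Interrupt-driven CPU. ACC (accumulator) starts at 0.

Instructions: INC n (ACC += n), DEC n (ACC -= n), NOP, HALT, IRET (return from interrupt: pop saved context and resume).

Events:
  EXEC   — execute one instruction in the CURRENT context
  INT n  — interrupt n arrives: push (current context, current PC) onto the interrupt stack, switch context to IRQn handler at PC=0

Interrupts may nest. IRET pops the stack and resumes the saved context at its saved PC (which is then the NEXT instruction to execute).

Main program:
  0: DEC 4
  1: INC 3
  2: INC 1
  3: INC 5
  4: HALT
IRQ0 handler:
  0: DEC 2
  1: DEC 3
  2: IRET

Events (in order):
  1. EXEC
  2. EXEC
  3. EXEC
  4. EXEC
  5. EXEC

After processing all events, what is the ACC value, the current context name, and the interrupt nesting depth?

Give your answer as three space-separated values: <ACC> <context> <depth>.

Answer: 5 MAIN 0

Derivation:
Event 1 (EXEC): [MAIN] PC=0: DEC 4 -> ACC=-4
Event 2 (EXEC): [MAIN] PC=1: INC 3 -> ACC=-1
Event 3 (EXEC): [MAIN] PC=2: INC 1 -> ACC=0
Event 4 (EXEC): [MAIN] PC=3: INC 5 -> ACC=5
Event 5 (EXEC): [MAIN] PC=4: HALT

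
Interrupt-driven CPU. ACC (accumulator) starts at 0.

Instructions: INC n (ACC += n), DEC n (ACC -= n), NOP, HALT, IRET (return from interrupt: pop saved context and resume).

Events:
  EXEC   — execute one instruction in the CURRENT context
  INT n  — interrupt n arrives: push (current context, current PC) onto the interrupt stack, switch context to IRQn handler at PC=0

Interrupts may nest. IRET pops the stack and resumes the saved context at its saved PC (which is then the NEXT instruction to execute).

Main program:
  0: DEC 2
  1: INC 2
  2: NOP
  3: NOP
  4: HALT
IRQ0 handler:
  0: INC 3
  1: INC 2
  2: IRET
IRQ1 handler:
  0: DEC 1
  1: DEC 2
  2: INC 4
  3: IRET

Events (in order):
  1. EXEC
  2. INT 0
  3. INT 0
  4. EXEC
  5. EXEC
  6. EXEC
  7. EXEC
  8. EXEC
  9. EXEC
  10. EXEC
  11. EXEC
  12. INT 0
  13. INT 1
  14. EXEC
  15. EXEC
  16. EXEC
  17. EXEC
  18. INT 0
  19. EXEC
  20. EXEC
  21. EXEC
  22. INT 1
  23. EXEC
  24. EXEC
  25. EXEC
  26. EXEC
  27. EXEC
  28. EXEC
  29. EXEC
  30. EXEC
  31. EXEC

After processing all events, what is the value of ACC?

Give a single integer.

Answer: 22

Derivation:
Event 1 (EXEC): [MAIN] PC=0: DEC 2 -> ACC=-2
Event 2 (INT 0): INT 0 arrives: push (MAIN, PC=1), enter IRQ0 at PC=0 (depth now 1)
Event 3 (INT 0): INT 0 arrives: push (IRQ0, PC=0), enter IRQ0 at PC=0 (depth now 2)
Event 4 (EXEC): [IRQ0] PC=0: INC 3 -> ACC=1
Event 5 (EXEC): [IRQ0] PC=1: INC 2 -> ACC=3
Event 6 (EXEC): [IRQ0] PC=2: IRET -> resume IRQ0 at PC=0 (depth now 1)
Event 7 (EXEC): [IRQ0] PC=0: INC 3 -> ACC=6
Event 8 (EXEC): [IRQ0] PC=1: INC 2 -> ACC=8
Event 9 (EXEC): [IRQ0] PC=2: IRET -> resume MAIN at PC=1 (depth now 0)
Event 10 (EXEC): [MAIN] PC=1: INC 2 -> ACC=10
Event 11 (EXEC): [MAIN] PC=2: NOP
Event 12 (INT 0): INT 0 arrives: push (MAIN, PC=3), enter IRQ0 at PC=0 (depth now 1)
Event 13 (INT 1): INT 1 arrives: push (IRQ0, PC=0), enter IRQ1 at PC=0 (depth now 2)
Event 14 (EXEC): [IRQ1] PC=0: DEC 1 -> ACC=9
Event 15 (EXEC): [IRQ1] PC=1: DEC 2 -> ACC=7
Event 16 (EXEC): [IRQ1] PC=2: INC 4 -> ACC=11
Event 17 (EXEC): [IRQ1] PC=3: IRET -> resume IRQ0 at PC=0 (depth now 1)
Event 18 (INT 0): INT 0 arrives: push (IRQ0, PC=0), enter IRQ0 at PC=0 (depth now 2)
Event 19 (EXEC): [IRQ0] PC=0: INC 3 -> ACC=14
Event 20 (EXEC): [IRQ0] PC=1: INC 2 -> ACC=16
Event 21 (EXEC): [IRQ0] PC=2: IRET -> resume IRQ0 at PC=0 (depth now 1)
Event 22 (INT 1): INT 1 arrives: push (IRQ0, PC=0), enter IRQ1 at PC=0 (depth now 2)
Event 23 (EXEC): [IRQ1] PC=0: DEC 1 -> ACC=15
Event 24 (EXEC): [IRQ1] PC=1: DEC 2 -> ACC=13
Event 25 (EXEC): [IRQ1] PC=2: INC 4 -> ACC=17
Event 26 (EXEC): [IRQ1] PC=3: IRET -> resume IRQ0 at PC=0 (depth now 1)
Event 27 (EXEC): [IRQ0] PC=0: INC 3 -> ACC=20
Event 28 (EXEC): [IRQ0] PC=1: INC 2 -> ACC=22
Event 29 (EXEC): [IRQ0] PC=2: IRET -> resume MAIN at PC=3 (depth now 0)
Event 30 (EXEC): [MAIN] PC=3: NOP
Event 31 (EXEC): [MAIN] PC=4: HALT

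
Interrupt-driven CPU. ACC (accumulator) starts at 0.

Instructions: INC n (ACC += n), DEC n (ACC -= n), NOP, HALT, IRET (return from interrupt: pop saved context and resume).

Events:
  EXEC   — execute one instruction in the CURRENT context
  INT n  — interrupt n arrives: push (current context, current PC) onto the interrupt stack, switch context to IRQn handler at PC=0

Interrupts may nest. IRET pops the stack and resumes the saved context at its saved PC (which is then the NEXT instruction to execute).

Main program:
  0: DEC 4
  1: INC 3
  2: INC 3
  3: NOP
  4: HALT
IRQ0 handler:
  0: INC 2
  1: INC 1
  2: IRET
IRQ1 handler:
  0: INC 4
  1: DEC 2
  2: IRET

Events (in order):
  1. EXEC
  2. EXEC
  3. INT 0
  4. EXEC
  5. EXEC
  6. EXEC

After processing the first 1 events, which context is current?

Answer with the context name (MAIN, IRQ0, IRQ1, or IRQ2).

Answer: MAIN

Derivation:
Event 1 (EXEC): [MAIN] PC=0: DEC 4 -> ACC=-4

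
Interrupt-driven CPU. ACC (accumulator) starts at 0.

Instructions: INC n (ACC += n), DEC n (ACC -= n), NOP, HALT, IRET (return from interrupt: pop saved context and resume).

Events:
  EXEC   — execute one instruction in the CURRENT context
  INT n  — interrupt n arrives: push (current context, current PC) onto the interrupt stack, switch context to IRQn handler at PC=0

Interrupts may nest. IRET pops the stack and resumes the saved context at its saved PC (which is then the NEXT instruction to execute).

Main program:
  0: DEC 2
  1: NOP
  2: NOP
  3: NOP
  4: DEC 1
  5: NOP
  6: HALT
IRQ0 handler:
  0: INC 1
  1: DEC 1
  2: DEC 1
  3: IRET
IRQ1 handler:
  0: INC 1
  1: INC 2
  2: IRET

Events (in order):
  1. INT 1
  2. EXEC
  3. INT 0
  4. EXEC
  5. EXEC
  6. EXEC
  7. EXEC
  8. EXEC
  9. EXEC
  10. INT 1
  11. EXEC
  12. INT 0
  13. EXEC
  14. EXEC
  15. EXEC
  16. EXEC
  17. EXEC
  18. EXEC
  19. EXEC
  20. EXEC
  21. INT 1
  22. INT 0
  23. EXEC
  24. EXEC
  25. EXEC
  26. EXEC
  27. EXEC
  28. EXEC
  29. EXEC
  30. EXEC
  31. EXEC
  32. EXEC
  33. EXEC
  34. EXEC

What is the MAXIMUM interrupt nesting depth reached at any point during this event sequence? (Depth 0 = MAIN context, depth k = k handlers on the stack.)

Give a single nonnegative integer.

Answer: 2

Derivation:
Event 1 (INT 1): INT 1 arrives: push (MAIN, PC=0), enter IRQ1 at PC=0 (depth now 1) [depth=1]
Event 2 (EXEC): [IRQ1] PC=0: INC 1 -> ACC=1 [depth=1]
Event 3 (INT 0): INT 0 arrives: push (IRQ1, PC=1), enter IRQ0 at PC=0 (depth now 2) [depth=2]
Event 4 (EXEC): [IRQ0] PC=0: INC 1 -> ACC=2 [depth=2]
Event 5 (EXEC): [IRQ0] PC=1: DEC 1 -> ACC=1 [depth=2]
Event 6 (EXEC): [IRQ0] PC=2: DEC 1 -> ACC=0 [depth=2]
Event 7 (EXEC): [IRQ0] PC=3: IRET -> resume IRQ1 at PC=1 (depth now 1) [depth=1]
Event 8 (EXEC): [IRQ1] PC=1: INC 2 -> ACC=2 [depth=1]
Event 9 (EXEC): [IRQ1] PC=2: IRET -> resume MAIN at PC=0 (depth now 0) [depth=0]
Event 10 (INT 1): INT 1 arrives: push (MAIN, PC=0), enter IRQ1 at PC=0 (depth now 1) [depth=1]
Event 11 (EXEC): [IRQ1] PC=0: INC 1 -> ACC=3 [depth=1]
Event 12 (INT 0): INT 0 arrives: push (IRQ1, PC=1), enter IRQ0 at PC=0 (depth now 2) [depth=2]
Event 13 (EXEC): [IRQ0] PC=0: INC 1 -> ACC=4 [depth=2]
Event 14 (EXEC): [IRQ0] PC=1: DEC 1 -> ACC=3 [depth=2]
Event 15 (EXEC): [IRQ0] PC=2: DEC 1 -> ACC=2 [depth=2]
Event 16 (EXEC): [IRQ0] PC=3: IRET -> resume IRQ1 at PC=1 (depth now 1) [depth=1]
Event 17 (EXEC): [IRQ1] PC=1: INC 2 -> ACC=4 [depth=1]
Event 18 (EXEC): [IRQ1] PC=2: IRET -> resume MAIN at PC=0 (depth now 0) [depth=0]
Event 19 (EXEC): [MAIN] PC=0: DEC 2 -> ACC=2 [depth=0]
Event 20 (EXEC): [MAIN] PC=1: NOP [depth=0]
Event 21 (INT 1): INT 1 arrives: push (MAIN, PC=2), enter IRQ1 at PC=0 (depth now 1) [depth=1]
Event 22 (INT 0): INT 0 arrives: push (IRQ1, PC=0), enter IRQ0 at PC=0 (depth now 2) [depth=2]
Event 23 (EXEC): [IRQ0] PC=0: INC 1 -> ACC=3 [depth=2]
Event 24 (EXEC): [IRQ0] PC=1: DEC 1 -> ACC=2 [depth=2]
Event 25 (EXEC): [IRQ0] PC=2: DEC 1 -> ACC=1 [depth=2]
Event 26 (EXEC): [IRQ0] PC=3: IRET -> resume IRQ1 at PC=0 (depth now 1) [depth=1]
Event 27 (EXEC): [IRQ1] PC=0: INC 1 -> ACC=2 [depth=1]
Event 28 (EXEC): [IRQ1] PC=1: INC 2 -> ACC=4 [depth=1]
Event 29 (EXEC): [IRQ1] PC=2: IRET -> resume MAIN at PC=2 (depth now 0) [depth=0]
Event 30 (EXEC): [MAIN] PC=2: NOP [depth=0]
Event 31 (EXEC): [MAIN] PC=3: NOP [depth=0]
Event 32 (EXEC): [MAIN] PC=4: DEC 1 -> ACC=3 [depth=0]
Event 33 (EXEC): [MAIN] PC=5: NOP [depth=0]
Event 34 (EXEC): [MAIN] PC=6: HALT [depth=0]
Max depth observed: 2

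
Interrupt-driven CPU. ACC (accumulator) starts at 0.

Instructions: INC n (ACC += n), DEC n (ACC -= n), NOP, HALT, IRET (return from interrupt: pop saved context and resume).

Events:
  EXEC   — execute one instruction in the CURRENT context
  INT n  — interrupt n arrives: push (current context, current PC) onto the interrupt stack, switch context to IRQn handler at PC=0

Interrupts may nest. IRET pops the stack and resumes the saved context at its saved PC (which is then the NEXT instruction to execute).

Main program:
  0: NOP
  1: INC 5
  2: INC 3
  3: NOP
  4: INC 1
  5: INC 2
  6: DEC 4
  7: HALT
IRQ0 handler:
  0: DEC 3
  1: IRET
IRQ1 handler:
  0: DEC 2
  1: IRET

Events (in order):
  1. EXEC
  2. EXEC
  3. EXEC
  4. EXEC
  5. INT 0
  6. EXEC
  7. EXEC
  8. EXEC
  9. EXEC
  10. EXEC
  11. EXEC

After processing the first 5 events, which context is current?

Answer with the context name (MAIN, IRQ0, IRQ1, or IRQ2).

Answer: IRQ0

Derivation:
Event 1 (EXEC): [MAIN] PC=0: NOP
Event 2 (EXEC): [MAIN] PC=1: INC 5 -> ACC=5
Event 3 (EXEC): [MAIN] PC=2: INC 3 -> ACC=8
Event 4 (EXEC): [MAIN] PC=3: NOP
Event 5 (INT 0): INT 0 arrives: push (MAIN, PC=4), enter IRQ0 at PC=0 (depth now 1)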